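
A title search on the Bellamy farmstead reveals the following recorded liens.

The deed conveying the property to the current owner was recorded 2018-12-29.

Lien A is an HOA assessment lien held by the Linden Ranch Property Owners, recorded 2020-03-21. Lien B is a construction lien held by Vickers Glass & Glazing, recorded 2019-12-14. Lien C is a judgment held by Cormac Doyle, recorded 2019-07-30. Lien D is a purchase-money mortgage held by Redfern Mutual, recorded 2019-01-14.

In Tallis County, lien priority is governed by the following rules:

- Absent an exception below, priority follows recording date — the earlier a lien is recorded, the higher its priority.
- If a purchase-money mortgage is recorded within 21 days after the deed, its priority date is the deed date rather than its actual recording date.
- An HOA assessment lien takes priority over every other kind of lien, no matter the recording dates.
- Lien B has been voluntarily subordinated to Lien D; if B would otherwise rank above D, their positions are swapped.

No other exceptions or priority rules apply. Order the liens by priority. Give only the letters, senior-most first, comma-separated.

Effective dates after the stated exceptions: D's effective date is the deed date, 2018-12-29.
A is an HOA assessment lien and takes priority over every other lien.
Among the remaining liens, by effective date: D (2018-12-29), C (2019-07-30), B (2019-12-14).
B is already junior to D, so the subordination agreement changes nothing.

A, D, C, B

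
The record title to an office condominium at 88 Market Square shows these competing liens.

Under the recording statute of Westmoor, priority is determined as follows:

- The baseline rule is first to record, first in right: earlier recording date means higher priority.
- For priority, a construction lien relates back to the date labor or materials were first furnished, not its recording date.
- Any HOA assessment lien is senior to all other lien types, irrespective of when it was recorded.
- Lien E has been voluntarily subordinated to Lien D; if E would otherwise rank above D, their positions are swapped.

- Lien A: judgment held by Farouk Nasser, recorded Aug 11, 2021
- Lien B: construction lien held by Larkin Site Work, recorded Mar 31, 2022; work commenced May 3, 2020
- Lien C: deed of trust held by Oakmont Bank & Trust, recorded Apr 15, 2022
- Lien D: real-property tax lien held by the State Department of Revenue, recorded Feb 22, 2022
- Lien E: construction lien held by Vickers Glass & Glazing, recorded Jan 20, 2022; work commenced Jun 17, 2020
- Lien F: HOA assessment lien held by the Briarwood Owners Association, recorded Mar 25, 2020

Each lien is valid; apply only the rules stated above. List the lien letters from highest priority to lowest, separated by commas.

F, B, D, A, E, C

First, effective dates: B is treated as recorded May 3, 2020, the work-commencement date; E's effective date is Jun 17, 2020, when work began.
F is an HOA assessment lien, so it outranks all other liens regardless of date.
The other liens, earliest effective date first: B (May 3, 2020), E (Jun 17, 2020), A (Aug 11, 2021), D (Feb 22, 2022), C (Apr 15, 2022).
E would otherwise be senior to D, so under the subordination agreement E and D exchange positions.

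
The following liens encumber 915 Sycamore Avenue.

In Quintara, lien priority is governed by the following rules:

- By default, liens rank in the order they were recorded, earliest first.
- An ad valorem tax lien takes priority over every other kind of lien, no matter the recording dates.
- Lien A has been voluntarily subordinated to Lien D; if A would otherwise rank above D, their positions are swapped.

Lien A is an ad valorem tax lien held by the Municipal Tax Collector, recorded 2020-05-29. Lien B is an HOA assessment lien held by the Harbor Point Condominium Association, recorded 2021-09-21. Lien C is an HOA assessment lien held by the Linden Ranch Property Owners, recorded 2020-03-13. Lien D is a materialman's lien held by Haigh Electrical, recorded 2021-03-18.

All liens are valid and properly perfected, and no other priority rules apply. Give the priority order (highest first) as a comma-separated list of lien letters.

As an ad valorem tax lien, A is senior to every other lien.
Remaining liens by effective date: C (2020-03-13), D (2021-03-18), B (2021-09-21).
The subordination applies — A was senior to D — so A and D swap.

D, C, A, B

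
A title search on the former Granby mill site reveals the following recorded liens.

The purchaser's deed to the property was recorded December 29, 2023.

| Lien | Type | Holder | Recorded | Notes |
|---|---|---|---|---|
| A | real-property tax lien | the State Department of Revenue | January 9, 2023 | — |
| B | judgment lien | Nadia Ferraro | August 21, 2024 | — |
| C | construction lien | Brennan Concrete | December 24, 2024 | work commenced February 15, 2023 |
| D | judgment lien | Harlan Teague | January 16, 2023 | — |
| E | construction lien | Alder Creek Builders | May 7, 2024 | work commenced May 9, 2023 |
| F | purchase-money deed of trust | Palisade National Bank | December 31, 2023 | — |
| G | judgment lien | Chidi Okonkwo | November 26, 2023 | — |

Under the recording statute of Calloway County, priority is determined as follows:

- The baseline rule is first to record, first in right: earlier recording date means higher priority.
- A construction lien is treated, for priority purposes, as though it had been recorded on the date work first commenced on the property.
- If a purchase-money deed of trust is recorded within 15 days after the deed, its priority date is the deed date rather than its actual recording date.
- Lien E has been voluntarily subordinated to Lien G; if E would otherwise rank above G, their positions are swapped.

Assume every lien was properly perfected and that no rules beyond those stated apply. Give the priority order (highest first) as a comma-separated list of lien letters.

A, D, C, G, E, F, B

Effective dates: C's effective date is February 15, 2023, when work began; E is treated as recorded May 9, 2023, the work-commencement date; F was recorded within the 15-day window, so its effective date is the deed date December 29, 2023.
Ordering by effective date: A (January 9, 2023), D (January 16, 2023), C (February 15, 2023), E (May 9, 2023), G (November 26, 2023), F (December 29, 2023), B (August 21, 2024).
The subordination applies — E was senior to G — so E and G swap.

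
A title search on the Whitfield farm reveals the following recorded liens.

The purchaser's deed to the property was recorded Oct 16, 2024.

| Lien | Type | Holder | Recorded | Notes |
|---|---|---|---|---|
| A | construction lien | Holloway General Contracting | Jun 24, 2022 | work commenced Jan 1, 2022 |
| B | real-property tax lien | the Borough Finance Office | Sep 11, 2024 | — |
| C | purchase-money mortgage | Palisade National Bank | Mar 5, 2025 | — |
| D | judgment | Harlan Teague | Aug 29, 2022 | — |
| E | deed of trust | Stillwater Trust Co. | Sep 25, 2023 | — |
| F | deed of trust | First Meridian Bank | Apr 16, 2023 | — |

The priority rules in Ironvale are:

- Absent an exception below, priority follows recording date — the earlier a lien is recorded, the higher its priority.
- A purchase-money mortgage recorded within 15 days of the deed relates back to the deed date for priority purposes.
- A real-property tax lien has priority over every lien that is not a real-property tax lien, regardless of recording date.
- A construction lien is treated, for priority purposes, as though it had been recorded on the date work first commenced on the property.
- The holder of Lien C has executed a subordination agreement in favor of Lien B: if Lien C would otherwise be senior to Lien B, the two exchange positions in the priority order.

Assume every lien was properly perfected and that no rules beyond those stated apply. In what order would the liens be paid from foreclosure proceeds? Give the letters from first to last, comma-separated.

Adjusting effective dates: A is treated as recorded Jan 1, 2022, the work-commencement date; C was recorded 140 days after the deed, outside the 15-day window, so it keeps its recording date.
B is a real-property tax lien and takes priority over every other lien.
Ordering the rest by effective date: A (Jan 1, 2022), D (Aug 29, 2022), F (Apr 16, 2023), E (Sep 25, 2023), C (Mar 5, 2025).
C already ranks below B; the subordination has no effect.

B, A, D, F, E, C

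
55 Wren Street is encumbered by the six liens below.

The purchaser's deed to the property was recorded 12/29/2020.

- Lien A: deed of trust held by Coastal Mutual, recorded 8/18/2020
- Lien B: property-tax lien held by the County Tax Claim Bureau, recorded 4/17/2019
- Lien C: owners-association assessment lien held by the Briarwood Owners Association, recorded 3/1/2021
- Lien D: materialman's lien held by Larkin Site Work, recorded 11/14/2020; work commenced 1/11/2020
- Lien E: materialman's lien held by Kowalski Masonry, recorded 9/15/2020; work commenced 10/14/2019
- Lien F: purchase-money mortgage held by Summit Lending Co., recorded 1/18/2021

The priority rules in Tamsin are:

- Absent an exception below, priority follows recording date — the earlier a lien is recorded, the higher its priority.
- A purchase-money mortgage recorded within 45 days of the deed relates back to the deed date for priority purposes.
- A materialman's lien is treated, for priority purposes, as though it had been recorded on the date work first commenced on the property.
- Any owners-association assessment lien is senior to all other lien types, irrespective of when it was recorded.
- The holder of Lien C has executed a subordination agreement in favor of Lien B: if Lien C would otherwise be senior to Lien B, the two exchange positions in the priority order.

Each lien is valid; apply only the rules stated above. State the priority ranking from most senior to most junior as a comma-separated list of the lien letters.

B, C, E, D, A, F

First, effective dates: D is treated as recorded 1/11/2020, the work-commencement date; E's effective date is 10/14/2019, when work began; F was recorded within the 45-day window, so its effective date is the deed date 12/29/2020.
C is an owners-association assessment lien, so it outranks all other liens regardless of date.
Ordering the rest by effective date: B (4/17/2019), E (10/14/2019), D (1/11/2020), A (8/18/2020), F (12/29/2020).
C would otherwise be senior to B, so under the subordination agreement C and B exchange positions.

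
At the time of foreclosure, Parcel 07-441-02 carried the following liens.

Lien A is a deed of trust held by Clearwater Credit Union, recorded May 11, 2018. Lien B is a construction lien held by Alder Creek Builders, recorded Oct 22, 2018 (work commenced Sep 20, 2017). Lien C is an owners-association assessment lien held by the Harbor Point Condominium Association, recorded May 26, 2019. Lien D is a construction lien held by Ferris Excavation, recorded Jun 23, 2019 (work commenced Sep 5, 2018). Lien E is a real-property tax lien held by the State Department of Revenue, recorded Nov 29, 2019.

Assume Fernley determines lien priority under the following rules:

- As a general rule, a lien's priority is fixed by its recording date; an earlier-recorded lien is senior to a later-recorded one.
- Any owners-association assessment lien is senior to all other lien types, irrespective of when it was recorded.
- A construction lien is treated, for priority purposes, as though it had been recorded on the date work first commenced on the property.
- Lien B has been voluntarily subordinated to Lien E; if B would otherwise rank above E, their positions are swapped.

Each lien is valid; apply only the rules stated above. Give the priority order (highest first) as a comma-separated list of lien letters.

C, E, A, D, B

First, effective dates: B's effective date is Sep 20, 2017, when work began; D is treated as recorded Sep 5, 2018, the work-commencement date.
C is an owners-association assessment lien and takes priority over every other lien.
Ordering the rest by effective date: B (Sep 20, 2017), A (May 11, 2018), D (Sep 5, 2018), E (Nov 29, 2019).
B is senior to E before the subordination, so the two trade places.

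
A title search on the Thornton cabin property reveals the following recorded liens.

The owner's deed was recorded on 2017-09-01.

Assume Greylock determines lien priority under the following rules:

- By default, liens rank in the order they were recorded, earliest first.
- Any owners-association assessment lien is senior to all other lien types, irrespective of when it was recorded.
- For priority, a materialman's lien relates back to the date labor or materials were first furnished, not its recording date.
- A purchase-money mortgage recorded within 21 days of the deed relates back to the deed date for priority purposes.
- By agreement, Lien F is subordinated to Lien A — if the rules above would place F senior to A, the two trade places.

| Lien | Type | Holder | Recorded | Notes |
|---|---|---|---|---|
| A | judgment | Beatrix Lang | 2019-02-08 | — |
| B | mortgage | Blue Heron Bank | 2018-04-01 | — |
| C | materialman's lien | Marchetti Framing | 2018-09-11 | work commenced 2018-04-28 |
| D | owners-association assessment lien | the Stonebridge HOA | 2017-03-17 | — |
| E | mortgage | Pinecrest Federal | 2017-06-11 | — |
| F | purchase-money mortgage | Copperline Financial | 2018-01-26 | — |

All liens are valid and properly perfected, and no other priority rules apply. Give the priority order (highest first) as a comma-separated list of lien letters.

D, E, A, B, C, F

First, effective dates: C's effective date is 2018-04-28, when work began; F was recorded 147 days after the deed — beyond 21 days — so no relation-back applies.
D is an owners-association assessment lien, so it outranks all other liens regardless of date.
Ordering the rest by effective date: E (2017-06-11), F (2018-01-26), B (2018-04-01), C (2018-04-28), A (2019-02-08).
F is senior to A before the subordination, so the two trade places.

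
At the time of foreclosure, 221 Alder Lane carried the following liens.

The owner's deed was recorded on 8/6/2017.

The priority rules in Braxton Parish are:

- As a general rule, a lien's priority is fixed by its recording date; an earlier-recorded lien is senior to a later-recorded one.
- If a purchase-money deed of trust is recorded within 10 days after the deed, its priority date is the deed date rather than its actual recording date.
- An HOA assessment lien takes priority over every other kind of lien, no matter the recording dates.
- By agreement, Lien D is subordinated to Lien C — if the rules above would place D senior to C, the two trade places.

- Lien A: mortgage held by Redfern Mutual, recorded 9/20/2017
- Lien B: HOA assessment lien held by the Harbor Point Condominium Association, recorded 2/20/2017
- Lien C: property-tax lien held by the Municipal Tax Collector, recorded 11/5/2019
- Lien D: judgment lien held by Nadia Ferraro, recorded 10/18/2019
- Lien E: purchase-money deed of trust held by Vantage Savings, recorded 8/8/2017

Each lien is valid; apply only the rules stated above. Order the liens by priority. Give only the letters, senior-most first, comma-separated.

B, E, A, C, D

Effective dates: E's effective date is the deed date, 8/6/2017.
B is an HOA assessment lien and takes priority over every other lien.
The other liens, earliest effective date first: E (8/6/2017), A (9/20/2017), D (10/18/2019), C (11/5/2019).
Because D would otherwise rank above C, the subordination swaps them.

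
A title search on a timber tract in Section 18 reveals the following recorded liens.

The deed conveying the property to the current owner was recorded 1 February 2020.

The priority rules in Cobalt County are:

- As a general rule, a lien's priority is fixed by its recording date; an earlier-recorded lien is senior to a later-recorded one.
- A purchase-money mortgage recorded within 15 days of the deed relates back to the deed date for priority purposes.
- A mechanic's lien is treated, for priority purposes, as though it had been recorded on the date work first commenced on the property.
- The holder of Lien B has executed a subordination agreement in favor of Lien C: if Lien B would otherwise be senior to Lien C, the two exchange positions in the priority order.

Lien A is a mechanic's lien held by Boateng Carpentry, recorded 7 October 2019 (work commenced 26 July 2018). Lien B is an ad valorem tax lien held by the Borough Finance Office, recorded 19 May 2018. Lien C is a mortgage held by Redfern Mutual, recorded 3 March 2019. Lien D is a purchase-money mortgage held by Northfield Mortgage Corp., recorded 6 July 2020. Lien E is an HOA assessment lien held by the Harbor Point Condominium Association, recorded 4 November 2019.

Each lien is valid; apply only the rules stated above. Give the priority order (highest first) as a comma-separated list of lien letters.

C, A, B, E, D

Adjusting effective dates: A is treated as recorded 26 July 2018, the work-commencement date; D was recorded 156 days after the deed — beyond 15 days — so no relation-back applies.
By effective date, earliest first: B (19 May 2018), A (26 July 2018), C (3 March 2019), E (4 November 2019), D (6 July 2020).
B would otherwise be senior to C, so under the subordination agreement B and C exchange positions.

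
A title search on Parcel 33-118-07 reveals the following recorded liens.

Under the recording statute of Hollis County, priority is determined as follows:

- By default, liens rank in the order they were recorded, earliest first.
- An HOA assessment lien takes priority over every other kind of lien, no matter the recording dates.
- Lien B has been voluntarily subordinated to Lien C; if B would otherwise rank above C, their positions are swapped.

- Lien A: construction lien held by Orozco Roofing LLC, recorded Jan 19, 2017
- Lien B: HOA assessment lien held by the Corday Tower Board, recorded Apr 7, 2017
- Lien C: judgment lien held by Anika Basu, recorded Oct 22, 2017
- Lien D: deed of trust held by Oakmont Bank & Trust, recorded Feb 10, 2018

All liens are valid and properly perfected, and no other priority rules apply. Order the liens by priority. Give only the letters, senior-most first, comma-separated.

As an HOA assessment lien, B is senior to every other lien.
The other liens, earliest effective date first: A (Jan 19, 2017), C (Oct 22, 2017), D (Feb 10, 2018).
B would otherwise be senior to C, so under the subordination agreement B and C exchange positions.

C, A, B, D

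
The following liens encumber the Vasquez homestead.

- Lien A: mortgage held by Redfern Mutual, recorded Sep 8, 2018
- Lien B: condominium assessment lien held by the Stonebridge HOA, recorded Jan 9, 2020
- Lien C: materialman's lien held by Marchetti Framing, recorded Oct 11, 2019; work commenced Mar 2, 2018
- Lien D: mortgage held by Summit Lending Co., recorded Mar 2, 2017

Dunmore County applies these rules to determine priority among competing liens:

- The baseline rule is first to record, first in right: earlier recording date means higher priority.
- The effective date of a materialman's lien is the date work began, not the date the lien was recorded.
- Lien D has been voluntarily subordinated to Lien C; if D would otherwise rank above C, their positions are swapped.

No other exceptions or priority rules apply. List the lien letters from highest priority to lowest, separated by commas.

C, D, A, B

Effective dates after the stated exceptions: C relates back to Mar 2, 2018 (work commenced).
Sorted by effective date: D (Mar 2, 2017), C (Mar 2, 2018), A (Sep 8, 2018), B (Jan 9, 2020).
D would otherwise be senior to C, so under the subordination agreement D and C exchange positions.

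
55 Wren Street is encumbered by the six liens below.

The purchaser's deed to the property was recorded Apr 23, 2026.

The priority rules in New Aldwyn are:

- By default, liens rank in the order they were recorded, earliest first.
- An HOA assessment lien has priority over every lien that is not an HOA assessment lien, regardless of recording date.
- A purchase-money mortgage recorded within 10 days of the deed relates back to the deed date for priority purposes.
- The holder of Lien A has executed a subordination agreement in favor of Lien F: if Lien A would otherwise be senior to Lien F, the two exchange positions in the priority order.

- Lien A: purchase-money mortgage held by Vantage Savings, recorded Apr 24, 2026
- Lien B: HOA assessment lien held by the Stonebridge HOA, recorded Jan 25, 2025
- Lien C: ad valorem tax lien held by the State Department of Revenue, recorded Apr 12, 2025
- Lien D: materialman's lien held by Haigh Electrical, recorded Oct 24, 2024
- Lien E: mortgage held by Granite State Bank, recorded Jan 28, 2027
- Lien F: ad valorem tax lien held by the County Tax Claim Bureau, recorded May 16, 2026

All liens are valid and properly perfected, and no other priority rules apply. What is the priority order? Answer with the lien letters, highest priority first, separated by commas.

First, effective dates: A's effective date is the deed date, Apr 23, 2026.
B is an HOA assessment lien and takes priority over every other lien.
Ordering the rest by effective date: D (Oct 24, 2024), C (Apr 12, 2025), A (Apr 23, 2026), F (May 16, 2026), E (Jan 28, 2027).
A is senior to F before the subordination, so the two trade places.

B, D, C, F, A, E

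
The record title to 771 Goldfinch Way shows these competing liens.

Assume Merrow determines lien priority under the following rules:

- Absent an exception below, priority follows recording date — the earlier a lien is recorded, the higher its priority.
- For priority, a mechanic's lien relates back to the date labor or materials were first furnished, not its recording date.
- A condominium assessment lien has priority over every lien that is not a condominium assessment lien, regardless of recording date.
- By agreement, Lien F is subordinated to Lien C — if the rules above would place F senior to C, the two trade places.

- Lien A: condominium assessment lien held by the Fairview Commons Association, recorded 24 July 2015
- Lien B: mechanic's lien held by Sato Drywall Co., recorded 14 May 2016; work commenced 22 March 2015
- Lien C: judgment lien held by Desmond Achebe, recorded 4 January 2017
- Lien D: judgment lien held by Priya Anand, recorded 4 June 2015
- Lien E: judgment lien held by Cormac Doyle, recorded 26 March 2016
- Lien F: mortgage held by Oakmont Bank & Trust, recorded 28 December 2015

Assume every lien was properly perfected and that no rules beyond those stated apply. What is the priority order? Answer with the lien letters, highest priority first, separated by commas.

A, B, D, C, E, F

First, effective dates: B's effective date is 22 March 2015, when work began.
As a condominium assessment lien, A is senior to every other lien.
Remaining liens by effective date: B (22 March 2015), D (4 June 2015), F (28 December 2015), E (26 March 2016), C (4 January 2017).
F would otherwise be senior to C, so under the subordination agreement F and C exchange positions.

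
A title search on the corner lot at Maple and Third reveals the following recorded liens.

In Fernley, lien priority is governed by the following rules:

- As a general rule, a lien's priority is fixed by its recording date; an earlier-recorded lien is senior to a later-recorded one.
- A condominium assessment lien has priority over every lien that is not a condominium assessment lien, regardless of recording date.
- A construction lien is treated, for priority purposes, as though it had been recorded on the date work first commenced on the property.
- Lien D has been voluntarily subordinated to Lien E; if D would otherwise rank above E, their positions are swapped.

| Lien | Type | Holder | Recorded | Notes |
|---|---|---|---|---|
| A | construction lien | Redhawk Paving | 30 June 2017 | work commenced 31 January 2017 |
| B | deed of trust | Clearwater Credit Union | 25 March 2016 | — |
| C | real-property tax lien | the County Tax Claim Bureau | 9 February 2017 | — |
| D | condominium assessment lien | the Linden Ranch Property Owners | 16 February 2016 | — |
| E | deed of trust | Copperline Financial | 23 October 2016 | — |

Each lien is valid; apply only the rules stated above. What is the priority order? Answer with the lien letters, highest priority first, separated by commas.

E, B, D, A, C

Effective dates after the stated exceptions: A relates back to 31 January 2017 (work commenced).
D is a condominium assessment lien and takes priority over every other lien.
Among the remaining liens, by effective date: B (25 March 2016), E (23 October 2016), A (31 January 2017), C (9 February 2017).
D is senior to E before the subordination, so the two trade places.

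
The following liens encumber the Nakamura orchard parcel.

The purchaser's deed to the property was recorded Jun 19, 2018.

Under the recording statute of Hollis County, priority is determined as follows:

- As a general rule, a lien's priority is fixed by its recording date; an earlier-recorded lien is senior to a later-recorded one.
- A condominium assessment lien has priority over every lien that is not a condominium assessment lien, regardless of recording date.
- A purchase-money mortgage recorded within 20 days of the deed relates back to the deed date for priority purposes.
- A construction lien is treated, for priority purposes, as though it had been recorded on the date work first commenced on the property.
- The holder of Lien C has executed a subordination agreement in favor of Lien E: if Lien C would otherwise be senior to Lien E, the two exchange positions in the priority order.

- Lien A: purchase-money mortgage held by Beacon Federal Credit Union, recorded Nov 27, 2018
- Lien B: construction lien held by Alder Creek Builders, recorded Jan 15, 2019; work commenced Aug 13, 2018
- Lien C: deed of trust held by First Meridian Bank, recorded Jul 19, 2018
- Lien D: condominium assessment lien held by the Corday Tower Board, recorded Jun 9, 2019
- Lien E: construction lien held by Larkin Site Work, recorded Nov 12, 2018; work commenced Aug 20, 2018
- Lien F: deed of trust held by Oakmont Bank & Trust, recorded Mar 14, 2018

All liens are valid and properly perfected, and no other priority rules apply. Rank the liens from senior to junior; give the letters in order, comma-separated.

Effective dates after the stated exceptions: A missed the 20-day window (161 days after the deed), so its recording date stands; B relates back to Aug 13, 2018 (work commenced); E is treated as recorded Aug 20, 2018, the work-commencement date.
D, as a condominium assessment lien, has superpriority and ranks first.
Among the remaining liens, by effective date: F (Mar 14, 2018), C (Jul 19, 2018), B (Aug 13, 2018), E (Aug 20, 2018), A (Nov 27, 2018).
C would otherwise be senior to E, so under the subordination agreement C and E exchange positions.

D, F, E, B, C, A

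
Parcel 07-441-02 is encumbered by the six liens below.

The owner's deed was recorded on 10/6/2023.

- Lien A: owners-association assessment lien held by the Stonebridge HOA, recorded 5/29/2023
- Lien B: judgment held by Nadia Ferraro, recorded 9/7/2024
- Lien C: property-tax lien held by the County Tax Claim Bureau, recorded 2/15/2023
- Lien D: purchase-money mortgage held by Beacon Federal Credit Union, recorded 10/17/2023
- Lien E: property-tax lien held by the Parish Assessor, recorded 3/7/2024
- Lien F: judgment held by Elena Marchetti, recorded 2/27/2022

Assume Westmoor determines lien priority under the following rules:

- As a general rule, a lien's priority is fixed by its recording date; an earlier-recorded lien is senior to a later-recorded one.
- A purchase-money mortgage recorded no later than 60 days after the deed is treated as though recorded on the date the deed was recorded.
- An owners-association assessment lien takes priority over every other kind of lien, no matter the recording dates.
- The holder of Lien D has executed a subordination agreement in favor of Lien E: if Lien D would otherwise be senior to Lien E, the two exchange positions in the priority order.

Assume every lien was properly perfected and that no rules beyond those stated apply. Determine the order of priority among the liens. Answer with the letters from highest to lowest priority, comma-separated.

A, F, C, E, D, B

Effective dates after the stated exceptions: D relates back to the deed date 10/6/2023.
A is an owners-association assessment lien, so it outranks all other liens regardless of date.
Ordering the rest by effective date: F (2/27/2022), C (2/15/2023), D (10/6/2023), E (3/7/2024), B (9/7/2024).
D is senior to E before the subordination, so the two trade places.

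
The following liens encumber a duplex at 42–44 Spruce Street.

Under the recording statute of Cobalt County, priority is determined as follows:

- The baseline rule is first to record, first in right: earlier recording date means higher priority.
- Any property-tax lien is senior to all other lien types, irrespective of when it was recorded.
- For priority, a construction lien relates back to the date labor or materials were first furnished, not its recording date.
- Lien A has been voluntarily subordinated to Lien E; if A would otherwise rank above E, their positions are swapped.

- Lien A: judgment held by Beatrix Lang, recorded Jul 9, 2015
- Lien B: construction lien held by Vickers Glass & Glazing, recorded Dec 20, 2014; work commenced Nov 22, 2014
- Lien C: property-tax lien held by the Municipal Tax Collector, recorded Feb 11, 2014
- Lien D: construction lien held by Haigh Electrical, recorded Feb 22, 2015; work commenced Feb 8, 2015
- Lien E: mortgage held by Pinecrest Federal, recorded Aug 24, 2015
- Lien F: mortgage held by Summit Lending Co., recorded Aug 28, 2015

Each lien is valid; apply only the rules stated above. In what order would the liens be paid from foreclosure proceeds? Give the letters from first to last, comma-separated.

First, effective dates: B relates back to Nov 22, 2014 (work commenced); D relates back to Feb 8, 2015 (work commenced).
C is a property-tax lien, so it outranks all other liens regardless of date.
Remaining liens by effective date: B (Nov 22, 2014), D (Feb 8, 2015), A (Jul 9, 2015), E (Aug 24, 2015), F (Aug 28, 2015).
A is senior to E before the subordination, so the two trade places.

C, B, D, E, A, F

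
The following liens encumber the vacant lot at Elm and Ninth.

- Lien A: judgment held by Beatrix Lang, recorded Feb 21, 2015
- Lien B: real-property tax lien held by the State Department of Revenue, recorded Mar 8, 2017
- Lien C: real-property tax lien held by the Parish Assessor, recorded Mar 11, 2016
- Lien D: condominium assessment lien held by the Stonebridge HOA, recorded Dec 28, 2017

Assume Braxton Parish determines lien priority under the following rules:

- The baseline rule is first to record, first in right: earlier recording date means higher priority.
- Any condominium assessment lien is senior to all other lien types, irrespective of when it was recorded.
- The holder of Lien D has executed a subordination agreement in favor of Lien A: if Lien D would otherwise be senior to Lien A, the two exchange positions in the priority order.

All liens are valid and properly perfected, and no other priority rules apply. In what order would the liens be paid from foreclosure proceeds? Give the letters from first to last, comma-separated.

D is a condominium assessment lien and takes priority over every other lien.
Remaining liens by effective date: A (Feb 21, 2015), C (Mar 11, 2016), B (Mar 8, 2017).
D would otherwise be senior to A, so under the subordination agreement D and A exchange positions.

A, D, C, B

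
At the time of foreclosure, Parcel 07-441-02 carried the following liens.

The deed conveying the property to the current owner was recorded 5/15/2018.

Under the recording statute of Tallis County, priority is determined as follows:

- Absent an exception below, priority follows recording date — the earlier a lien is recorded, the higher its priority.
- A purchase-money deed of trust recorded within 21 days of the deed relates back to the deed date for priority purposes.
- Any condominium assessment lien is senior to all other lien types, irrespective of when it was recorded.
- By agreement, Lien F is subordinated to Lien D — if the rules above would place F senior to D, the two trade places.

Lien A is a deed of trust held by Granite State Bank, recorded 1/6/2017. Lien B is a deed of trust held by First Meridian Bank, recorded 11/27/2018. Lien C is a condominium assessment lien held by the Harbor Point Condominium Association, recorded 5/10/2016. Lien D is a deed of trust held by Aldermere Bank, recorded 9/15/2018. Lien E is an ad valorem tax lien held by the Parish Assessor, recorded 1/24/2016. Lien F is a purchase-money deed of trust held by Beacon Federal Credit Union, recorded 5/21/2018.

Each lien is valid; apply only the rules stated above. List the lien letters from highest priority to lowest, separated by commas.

Effective dates after the stated exceptions: F was recorded within the 21-day window, so its effective date is the deed date 5/15/2018.
C is a condominium assessment lien, so it outranks all other liens regardless of date.
Among the remaining liens, by effective date: E (1/24/2016), A (1/6/2017), F (5/15/2018), D (9/15/2018), B (11/27/2018).
F would otherwise be senior to D, so under the subordination agreement F and D exchange positions.

C, E, A, D, F, B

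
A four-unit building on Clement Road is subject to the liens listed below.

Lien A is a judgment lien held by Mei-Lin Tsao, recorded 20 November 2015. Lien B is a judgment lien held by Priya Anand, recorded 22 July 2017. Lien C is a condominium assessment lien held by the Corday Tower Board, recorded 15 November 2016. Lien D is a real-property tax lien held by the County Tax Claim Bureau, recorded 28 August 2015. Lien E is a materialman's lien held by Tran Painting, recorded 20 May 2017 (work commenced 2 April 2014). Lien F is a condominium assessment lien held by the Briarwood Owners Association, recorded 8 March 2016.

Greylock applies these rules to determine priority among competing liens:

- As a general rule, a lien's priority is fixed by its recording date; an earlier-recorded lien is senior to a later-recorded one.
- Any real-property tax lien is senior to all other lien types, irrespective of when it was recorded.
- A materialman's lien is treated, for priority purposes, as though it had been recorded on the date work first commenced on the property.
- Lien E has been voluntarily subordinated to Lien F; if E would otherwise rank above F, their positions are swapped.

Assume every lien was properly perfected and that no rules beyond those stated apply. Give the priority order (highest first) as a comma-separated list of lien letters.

First, effective dates: E is treated as recorded 2 April 2014, the work-commencement date.
D, as a real-property tax lien, has superpriority and ranks first.
The other liens, earliest effective date first: E (2 April 2014), A (20 November 2015), F (8 March 2016), C (15 November 2016), B (22 July 2017).
E is senior to F before the subordination, so the two trade places.

D, F, A, E, C, B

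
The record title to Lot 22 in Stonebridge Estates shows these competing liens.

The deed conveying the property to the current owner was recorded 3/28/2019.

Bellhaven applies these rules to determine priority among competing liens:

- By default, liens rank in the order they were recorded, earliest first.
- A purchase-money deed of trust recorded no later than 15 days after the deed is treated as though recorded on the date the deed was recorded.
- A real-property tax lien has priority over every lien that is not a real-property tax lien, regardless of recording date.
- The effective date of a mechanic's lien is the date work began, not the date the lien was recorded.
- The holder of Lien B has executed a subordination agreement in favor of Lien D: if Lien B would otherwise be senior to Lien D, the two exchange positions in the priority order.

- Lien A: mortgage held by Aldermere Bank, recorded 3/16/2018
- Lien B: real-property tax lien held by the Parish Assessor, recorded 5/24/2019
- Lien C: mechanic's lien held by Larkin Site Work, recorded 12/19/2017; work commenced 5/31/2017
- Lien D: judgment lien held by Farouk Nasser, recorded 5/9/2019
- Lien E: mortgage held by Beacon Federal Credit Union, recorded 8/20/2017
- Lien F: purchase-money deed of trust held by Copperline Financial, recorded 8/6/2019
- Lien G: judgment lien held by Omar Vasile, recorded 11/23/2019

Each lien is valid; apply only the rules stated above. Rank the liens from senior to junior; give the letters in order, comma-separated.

D, C, E, A, B, F, G

Effective dates: C relates back to 5/31/2017 (work commenced); F was recorded 131 days after the deed, outside the 15-day window, so it keeps its recording date.
B, as a real-property tax lien, has superpriority and ranks first.
Remaining liens by effective date: C (5/31/2017), E (8/20/2017), A (3/16/2018), D (5/9/2019), F (8/6/2019), G (11/23/2019).
Because B would otherwise rank above D, the subordination swaps them.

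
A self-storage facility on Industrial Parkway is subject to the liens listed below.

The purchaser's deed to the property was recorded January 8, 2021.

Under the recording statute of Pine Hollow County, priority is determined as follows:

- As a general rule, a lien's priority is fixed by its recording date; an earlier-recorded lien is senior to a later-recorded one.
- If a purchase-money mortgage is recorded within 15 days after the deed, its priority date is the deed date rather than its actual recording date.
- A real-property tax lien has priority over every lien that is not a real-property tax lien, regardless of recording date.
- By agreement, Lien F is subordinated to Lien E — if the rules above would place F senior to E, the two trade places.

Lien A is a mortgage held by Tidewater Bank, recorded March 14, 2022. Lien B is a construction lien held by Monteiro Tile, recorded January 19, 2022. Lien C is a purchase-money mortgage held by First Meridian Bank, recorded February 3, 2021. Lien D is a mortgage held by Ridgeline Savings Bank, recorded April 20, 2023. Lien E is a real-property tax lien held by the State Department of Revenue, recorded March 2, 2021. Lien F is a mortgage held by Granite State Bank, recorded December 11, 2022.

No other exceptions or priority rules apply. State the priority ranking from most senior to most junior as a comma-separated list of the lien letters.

First, effective dates: C was recorded 26 days after the deed, outside the 15-day window, so it keeps its recording date.
E is a real-property tax lien and takes priority over every other lien.
Remaining liens by effective date: C (February 3, 2021), B (January 19, 2022), A (March 14, 2022), F (December 11, 2022), D (April 20, 2023).
F is already junior to E, so the subordination agreement changes nothing.

E, C, B, A, F, D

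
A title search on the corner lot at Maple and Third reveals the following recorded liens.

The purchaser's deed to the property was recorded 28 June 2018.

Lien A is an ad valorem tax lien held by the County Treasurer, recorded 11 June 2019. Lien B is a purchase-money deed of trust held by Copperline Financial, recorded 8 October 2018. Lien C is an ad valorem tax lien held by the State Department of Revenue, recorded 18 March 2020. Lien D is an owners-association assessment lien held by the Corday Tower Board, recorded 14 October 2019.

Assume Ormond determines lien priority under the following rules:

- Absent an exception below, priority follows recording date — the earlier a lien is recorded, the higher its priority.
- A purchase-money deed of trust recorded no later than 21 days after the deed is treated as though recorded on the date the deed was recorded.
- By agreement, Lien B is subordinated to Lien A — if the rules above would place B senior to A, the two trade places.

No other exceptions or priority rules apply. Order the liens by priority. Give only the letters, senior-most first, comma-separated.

A, B, D, C

Adjusting effective dates: B missed the 21-day window (102 days after the deed), so its recording date stands.
By effective date: B (8 October 2018), A (11 June 2019), D (14 October 2019), C (18 March 2020).
Because B would otherwise rank above A, the subordination swaps them.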